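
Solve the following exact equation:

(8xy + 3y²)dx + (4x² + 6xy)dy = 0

Verify exactness: ∂M/∂y = ∂N/∂x ✓
Find F(x,y) such that ∂F/∂x = M, ∂F/∂y = N
Solution: 4x²y + 3xy² = C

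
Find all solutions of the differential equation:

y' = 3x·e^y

Separating variables and integrating:
-e^(-y) = 3x²/2 + C

General solution: y = -ln(C - 3x²/2)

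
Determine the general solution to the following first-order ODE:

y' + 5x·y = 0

Using integrating factor method:

General solution: y = Ce^(-5x^2/2)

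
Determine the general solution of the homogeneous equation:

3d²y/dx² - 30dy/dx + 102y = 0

Characteristic equation: 3r² - 30r + 102 = 0
Divide by 3: r² - 10r + 34 = 0
Roots: r = 5 ± 3i (complex conjugates)
General solution: y = e^(5x)(C₁cos(3x) + C₂sin(3x))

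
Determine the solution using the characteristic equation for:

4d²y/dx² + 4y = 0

Characteristic equation: 4r² + 4 = 0
Divide by 4: r² + 1 = 0
Roots: r = ±i (complex conjugates)
General solution: y = C₁cos(x) + C₂sin(x)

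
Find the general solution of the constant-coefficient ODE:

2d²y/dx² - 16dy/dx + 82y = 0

Characteristic equation: 2r² - 16r + 82 = 0
Divide by 2: r² - 8r + 41 = 0
Roots: r = 4 ± 5i (complex conjugates)
General solution: y = e^(4x)(C₁cos(5x) + C₂sin(5x))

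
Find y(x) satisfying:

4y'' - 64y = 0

Characteristic equation: 4r² - 64 = 0
Divide by 4: r² - 16 = 0
Roots: r = 4, -4 (distinct real)
General solution: y = C₁e^(4x) + C₂e^(-4x)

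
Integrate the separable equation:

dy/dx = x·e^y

Separating variables and integrating:
-e^(-y) = x²/2 + C

General solution: y = -ln(C - x²/2)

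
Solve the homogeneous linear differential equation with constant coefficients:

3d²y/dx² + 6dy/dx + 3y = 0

Characteristic equation: 3r² + 6r + 3 = 0
Divide by 3: r² + 2r + 1 = 0
Factored: (r + 1)² = 0
Repeated root: r = -1
General solution: y = (C₁ + C₂x)e^(-x)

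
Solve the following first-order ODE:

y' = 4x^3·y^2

Separating variables and integrating:
-1/y = x^4 + C

General solution: y^-1 = -x^4 + C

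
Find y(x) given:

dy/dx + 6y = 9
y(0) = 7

General solution: y = 3/2 + Ce^(-6x)
Applying y(0) = 7: C = 7 - 3/2 = 11/2
Particular solution: y = 3/2 + (11/2)e^(-6x)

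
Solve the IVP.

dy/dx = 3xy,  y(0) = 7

General solution: y = Ce^(3x²/2)
Applying IC y(0) = 7:
Particular solution: y = 7e^(3x²/2)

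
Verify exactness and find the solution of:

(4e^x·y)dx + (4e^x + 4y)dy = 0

Verify exactness: ∂M/∂y = ∂N/∂x ✓
Find F(x,y) such that ∂F/∂x = M, ∂F/∂y = N
Solution: 4e^x·y + 2y² = C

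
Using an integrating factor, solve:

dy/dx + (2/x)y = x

Using integrating factor method:

General solution: y = (1/4)x^2 + Cx^(-2)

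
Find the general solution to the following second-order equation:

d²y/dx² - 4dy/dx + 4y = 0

Characteristic equation: r² - 4r + 4 = 0
Factored: (r - 2)² = 0
Repeated root: r = 2
General solution: y = (C₁ + C₂x)e^(2x)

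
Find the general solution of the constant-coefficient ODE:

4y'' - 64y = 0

Characteristic equation: 4r² - 64 = 0
Divide by 4: r² - 16 = 0
Roots: r = 4, -4 (distinct real)
General solution: y = C₁e^(4x) + C₂e^(-4x)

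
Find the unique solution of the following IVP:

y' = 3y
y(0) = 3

General solution: y = Ce^(3x)
Applying IC y(0) = 3:
Particular solution: y = 3e^(3x)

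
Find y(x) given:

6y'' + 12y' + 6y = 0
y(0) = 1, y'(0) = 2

General solution: y = (C₁ + C₂x)e^(-x)
Repeated root r = -1
Applying ICs: C₁ = 1, C₂ = 3
Particular solution: y = (1 + 3x)e^(-x)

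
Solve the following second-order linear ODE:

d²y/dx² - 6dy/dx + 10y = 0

Characteristic equation: r² - 6r + 10 = 0
Roots: r = 3 ± i (complex conjugates)
General solution: y = e^(3x)(C₁cos(x) + C₂sin(x))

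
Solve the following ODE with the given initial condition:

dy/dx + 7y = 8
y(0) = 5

General solution: y = 8/7 + Ce^(-7x)
Applying y(0) = 5: C = 5 - 8/7 = 27/7
Particular solution: y = 8/7 + (27/7)e^(-7x)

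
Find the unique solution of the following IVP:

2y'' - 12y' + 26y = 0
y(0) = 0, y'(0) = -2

General solution: y = e^(3x)(C₁cos(2x) + C₂sin(2x))
Complex roots r = 3 ± 2i
Applying ICs: C₁ = 0, C₂ = -1
Particular solution: y = e^(3x)(-sin(2x))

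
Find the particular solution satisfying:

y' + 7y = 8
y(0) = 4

General solution: y = 8/7 + Ce^(-7x)
Applying y(0) = 4: C = 4 - 8/7 = 20/7
Particular solution: y = 8/7 + (20/7)e^(-7x)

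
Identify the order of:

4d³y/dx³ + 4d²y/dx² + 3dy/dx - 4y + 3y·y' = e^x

The order is 3 (highest derivative is of order 3).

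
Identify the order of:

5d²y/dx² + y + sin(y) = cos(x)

The order is 2 (highest derivative is of order 2).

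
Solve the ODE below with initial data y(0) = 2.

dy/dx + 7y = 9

General solution: y = 9/7 + Ce^(-7x)
Applying y(0) = 2: C = 2 - 9/7 = 5/7
Particular solution: y = 9/7 + (5/7)e^(-7x)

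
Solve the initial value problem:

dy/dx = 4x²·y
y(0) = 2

General solution: y = Ce^(4x³/3)
Applying IC y(0) = 2:
Particular solution: y = 2e^(4x³/3)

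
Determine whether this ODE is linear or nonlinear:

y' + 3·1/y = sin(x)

Nonlinear (1/y term)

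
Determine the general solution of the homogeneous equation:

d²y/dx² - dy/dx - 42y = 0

Characteristic equation: r² - r - 42 = 0
Roots: r = 7, -6 (distinct real)
General solution: y = C₁e^(7x) + C₂e^(-6x)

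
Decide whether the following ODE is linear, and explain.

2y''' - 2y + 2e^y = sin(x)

Nonlinear (e^y is nonlinear in y)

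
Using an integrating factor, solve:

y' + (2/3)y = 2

Using integrating factor method:

General solution: y = 3 + Ce^(-2x/3)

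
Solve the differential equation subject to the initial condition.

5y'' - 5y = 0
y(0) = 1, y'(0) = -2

General solution: y = C₁e^x + C₂e^(-x)
Applying ICs: C₁ = -1/2, C₂ = 3/2
Particular solution: y = -(1/2)e^x + (3/2)e^(-x)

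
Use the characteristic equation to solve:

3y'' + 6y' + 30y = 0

Characteristic equation: 3r² + 6r + 30 = 0
Divide by 3: r² + 2r + 10 = 0
Roots: r = -1 ± 3i (complex conjugates)
General solution: y = e^(-x)(C₁cos(3x) + C₂sin(3x))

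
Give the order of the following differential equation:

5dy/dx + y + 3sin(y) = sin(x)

The order is 1 (highest derivative is of order 1).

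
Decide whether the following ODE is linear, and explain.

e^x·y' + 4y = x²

Linear (y and its derivatives appear to the first power only, no products of y terms)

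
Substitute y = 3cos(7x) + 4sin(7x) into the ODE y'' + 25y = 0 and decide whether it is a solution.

Verification:
y'' = -147cos(7x) - 196sin(7x)
y'' + 25y ≠ 0 (frequency mismatch: got 49 instead of 25)

No, it is not a solution.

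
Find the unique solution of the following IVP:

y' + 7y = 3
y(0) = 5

General solution: y = 3/7 + Ce^(-7x)
Applying y(0) = 5: C = 5 - 3/7 = 32/7
Particular solution: y = 3/7 + (32/7)e^(-7x)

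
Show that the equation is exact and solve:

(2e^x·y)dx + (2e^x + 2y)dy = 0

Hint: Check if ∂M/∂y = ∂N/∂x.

Verify exactness: ∂M/∂y = ∂N/∂x ✓
Find F(x,y) such that ∂F/∂x = M, ∂F/∂y = N
Solution: 2e^x·y + y² = C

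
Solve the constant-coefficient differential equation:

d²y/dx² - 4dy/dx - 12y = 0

Characteristic equation: r² - 4r - 12 = 0
Roots: r = 6, -2 (distinct real)
General solution: y = C₁e^(6x) + C₂e^(-2x)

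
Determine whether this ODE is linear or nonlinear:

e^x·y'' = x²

Linear (y and its derivatives appear to the first power only, no products of y terms)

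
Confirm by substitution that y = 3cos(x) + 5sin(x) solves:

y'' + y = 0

Verification:
y'' = -3cos(x) - 5sin(x)
y'' + y = 0 ✓

Yes, it is a solution.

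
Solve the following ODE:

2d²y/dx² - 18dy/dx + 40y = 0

Characteristic equation: 2r² - 18r + 40 = 0
Divide by 2: r² - 9r + 20 = 0
Roots: r = 5, 4 (distinct real)
General solution: y = C₁e^(5x) + C₂e^(4x)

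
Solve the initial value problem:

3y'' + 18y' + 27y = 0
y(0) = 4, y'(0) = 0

General solution: y = (C₁ + C₂x)e^(-3x)
Repeated root r = -3
Applying ICs: C₁ = 4, C₂ = 12
Particular solution: y = (4 + 12x)e^(-3x)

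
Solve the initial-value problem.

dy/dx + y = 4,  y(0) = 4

General solution: y = 4 + Ce^(-x)
Applying y(0) = 4: C = 4 - 4 = 0
Particular solution: y = 4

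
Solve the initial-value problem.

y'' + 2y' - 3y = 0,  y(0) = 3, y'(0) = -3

General solution: y = C₁e^x + C₂e^(-3x)
Applying ICs: C₁ = 3/2, C₂ = 3/2
Particular solution: y = (3/2)e^x + (3/2)e^(-3x)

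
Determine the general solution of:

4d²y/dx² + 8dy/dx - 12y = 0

Characteristic equation: 4r² + 8r - 12 = 0
Divide by 4: r² + 2r - 3 = 0
Roots: r = 1, -3 (distinct real)
General solution: y = C₁e^x + C₂e^(-3x)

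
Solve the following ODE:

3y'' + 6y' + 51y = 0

Characteristic equation: 3r² + 6r + 51 = 0
Divide by 3: r² + 2r + 17 = 0
Roots: r = -1 ± 4i (complex conjugates)
General solution: y = e^(-x)(C₁cos(4x) + C₂sin(4x))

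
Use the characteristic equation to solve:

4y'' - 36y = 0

Characteristic equation: 4r² - 36 = 0
Divide by 4: r² - 9 = 0
Roots: r = 3, -3 (distinct real)
General solution: y = C₁e^(3x) + C₂e^(-3x)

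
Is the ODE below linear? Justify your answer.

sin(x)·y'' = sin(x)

Yes. Linear (y and its derivatives appear to the first power only, no products of y terms)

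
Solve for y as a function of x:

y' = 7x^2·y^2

Separating variables and integrating:
-1/y = 7x^3/3 + C

General solution: y^-1 = (-7/3)x^3 + C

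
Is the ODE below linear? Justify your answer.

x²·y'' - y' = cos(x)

Yes. Linear (y and its derivatives appear to the first power only, no products of y terms)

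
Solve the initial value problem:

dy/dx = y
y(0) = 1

General solution: y = Ce^x
Applying IC y(0) = 1:
Particular solution: y = e^x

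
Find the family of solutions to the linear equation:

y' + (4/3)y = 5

Using integrating factor method:

General solution: y = 15/4 + Ce^(-4x/3)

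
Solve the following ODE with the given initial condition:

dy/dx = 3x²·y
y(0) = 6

General solution: y = Ce^(x³)
Applying IC y(0) = 6:
Particular solution: y = 6e^(x³)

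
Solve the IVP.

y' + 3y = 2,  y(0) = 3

General solution: y = 2/3 + Ce^(-3x)
Applying y(0) = 3: C = 3 - 2/3 = 7/3
Particular solution: y = 2/3 + (7/3)e^(-3x)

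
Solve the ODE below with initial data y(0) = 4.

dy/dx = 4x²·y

General solution: y = Ce^(4x³/3)
Applying IC y(0) = 4:
Particular solution: y = 4e^(4x³/3)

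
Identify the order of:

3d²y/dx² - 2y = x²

The order is 2 (highest derivative is of order 2).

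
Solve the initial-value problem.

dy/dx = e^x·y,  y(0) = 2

General solution: y = Ce^(e^x)
Applying IC y(0) = 2:
Particular solution: y = 2e^(e^x - 1)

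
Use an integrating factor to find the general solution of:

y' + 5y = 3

Using integrating factor method:

General solution: y = 3/5 + Ce^(-5x)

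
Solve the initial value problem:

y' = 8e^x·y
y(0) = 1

General solution: y = Ce^(8e^x)
Applying IC y(0) = 1:
Particular solution: y = e^(8(e^x - 1))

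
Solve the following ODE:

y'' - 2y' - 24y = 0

Characteristic equation: r² - 2r - 24 = 0
Roots: r = 6, -4 (distinct real)
General solution: y = C₁e^(6x) + C₂e^(-4x)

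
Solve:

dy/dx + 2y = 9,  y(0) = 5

General solution: y = 9/2 + Ce^(-2x)
Applying y(0) = 5: C = 5 - 9/2 = 1/2
Particular solution: y = 9/2 + (1/2)e^(-2x)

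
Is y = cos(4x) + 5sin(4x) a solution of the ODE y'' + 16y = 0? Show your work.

Verification:
y'' = -16cos(4x) - 80sin(4x)
y'' + 16y = 0 ✓

Yes, it is a solution.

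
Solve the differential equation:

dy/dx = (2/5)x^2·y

Separating variables and integrating:
ln|y| = 2x^3/15 + C

General solution: y = Ce^(2x^3/15)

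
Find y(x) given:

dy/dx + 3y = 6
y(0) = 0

General solution: y = 2 + Ce^(-3x)
Applying y(0) = 0: C = 0 - 2 = -2
Particular solution: y = 2 - 2e^(-3x)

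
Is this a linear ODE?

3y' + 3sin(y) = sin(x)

No. Nonlinear (sin(y) is nonlinear in y)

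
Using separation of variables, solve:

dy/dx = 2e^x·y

Separating variables and integrating:
ln|y| = 2e^x + C

General solution: y = Ce^(2e^x)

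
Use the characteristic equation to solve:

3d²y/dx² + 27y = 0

Characteristic equation: 3r² + 27 = 0
Divide by 3: r² + 9 = 0
Roots: r = ±3i (complex conjugates)
General solution: y = C₁cos(3x) + C₂sin(3x)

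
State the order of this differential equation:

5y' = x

The order is 1 (highest derivative is of order 1).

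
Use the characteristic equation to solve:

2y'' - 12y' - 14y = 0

Characteristic equation: 2r² - 12r - 14 = 0
Divide by 2: r² - 6r - 7 = 0
Roots: r = 7, -1 (distinct real)
General solution: y = C₁e^(7x) + C₂e^(-x)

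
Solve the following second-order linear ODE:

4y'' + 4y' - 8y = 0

Characteristic equation: 4r² + 4r - 8 = 0
Divide by 4: r² + r - 2 = 0
Roots: r = 1, -2 (distinct real)
General solution: y = C₁e^x + C₂e^(-2x)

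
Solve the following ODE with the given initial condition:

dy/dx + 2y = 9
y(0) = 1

General solution: y = 9/2 + Ce^(-2x)
Applying y(0) = 1: C = 1 - 9/2 = -7/2
Particular solution: y = 9/2 - (7/2)e^(-2x)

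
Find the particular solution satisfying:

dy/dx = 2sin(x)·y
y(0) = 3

General solution: y = Ce^(-2cos(x))
Applying IC y(0) = 3:
Particular solution: y = 3e^(2(1-cos(x)))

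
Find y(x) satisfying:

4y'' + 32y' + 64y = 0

Characteristic equation: 4r² + 32r + 64 = 0
Divide by 4: r² + 8r + 16 = 0
Factored: (r + 4)² = 0
Repeated root: r = -4
General solution: y = (C₁ + C₂x)e^(-4x)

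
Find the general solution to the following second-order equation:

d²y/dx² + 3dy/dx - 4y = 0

Characteristic equation: r² + 3r - 4 = 0
Roots: r = 1, -4 (distinct real)
General solution: y = C₁e^x + C₂e^(-4x)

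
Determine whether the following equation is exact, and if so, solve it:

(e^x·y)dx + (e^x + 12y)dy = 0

Verify exactness: ∂M/∂y = ∂N/∂x ✓
Find F(x,y) such that ∂F/∂x = M, ∂F/∂y = N
Solution: e^x·y + 6y² = C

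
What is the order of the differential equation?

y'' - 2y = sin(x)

The order is 2 (highest derivative is of order 2).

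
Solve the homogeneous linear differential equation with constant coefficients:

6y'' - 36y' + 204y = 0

Characteristic equation: 6r² - 36r + 204 = 0
Divide by 6: r² - 6r + 34 = 0
Roots: r = 3 ± 5i (complex conjugates)
General solution: y = e^(3x)(C₁cos(5x) + C₂sin(5x))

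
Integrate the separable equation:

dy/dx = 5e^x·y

Separating variables and integrating:
ln|y| = 5e^x + C

General solution: y = Ce^(5e^x)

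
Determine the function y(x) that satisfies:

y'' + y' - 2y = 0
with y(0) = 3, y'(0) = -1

General solution: y = C₁e^x + C₂e^(-2x)
Applying ICs: C₁ = 5/3, C₂ = 4/3
Particular solution: y = (5/3)e^x + (4/3)e^(-2x)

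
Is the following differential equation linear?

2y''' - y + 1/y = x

No. Nonlinear (1/y term)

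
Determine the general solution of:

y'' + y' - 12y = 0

Characteristic equation: r² + r - 12 = 0
Roots: r = 3, -4 (distinct real)
General solution: y = C₁e^(3x) + C₂e^(-4x)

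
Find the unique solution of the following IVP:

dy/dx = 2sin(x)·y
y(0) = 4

General solution: y = Ce^(-2cos(x))
Applying IC y(0) = 4:
Particular solution: y = 4e^(2(1-cos(x)))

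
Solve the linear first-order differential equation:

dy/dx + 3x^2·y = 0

Using integrating factor method:

General solution: y = Ce^(-x^3)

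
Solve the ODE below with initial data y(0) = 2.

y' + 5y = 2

General solution: y = 2/5 + Ce^(-5x)
Applying y(0) = 2: C = 2 - 2/5 = 8/5
Particular solution: y = 2/5 + (8/5)e^(-5x)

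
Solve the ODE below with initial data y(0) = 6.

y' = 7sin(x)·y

General solution: y = Ce^(-7cos(x))
Applying IC y(0) = 6:
Particular solution: y = 6e^(7(1-cos(x)))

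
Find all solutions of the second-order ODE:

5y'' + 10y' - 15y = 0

Characteristic equation: 5r² + 10r - 15 = 0
Divide by 5: r² + 2r - 3 = 0
Roots: r = 1, -3 (distinct real)
General solution: y = C₁e^x + C₂e^(-3x)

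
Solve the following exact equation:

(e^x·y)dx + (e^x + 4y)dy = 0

Verify exactness: ∂M/∂y = ∂N/∂x ✓
Find F(x,y) such that ∂F/∂x = M, ∂F/∂y = N
Solution: e^x·y + 2y² = C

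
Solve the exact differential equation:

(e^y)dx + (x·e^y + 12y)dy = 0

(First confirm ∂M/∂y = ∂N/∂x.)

Verify exactness: ∂M/∂y = ∂N/∂x ✓
Find F(x,y) such that ∂F/∂x = M, ∂F/∂y = N
Solution: x·e^y + 6y² = C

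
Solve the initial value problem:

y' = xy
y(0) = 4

General solution: y = Ce^(x²/2)
Applying IC y(0) = 4:
Particular solution: y = 4e^(x²/2)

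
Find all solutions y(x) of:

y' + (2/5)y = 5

Using integrating factor method:

General solution: y = 25/2 + Ce^(-2x/5)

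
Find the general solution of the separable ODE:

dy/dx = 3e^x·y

Separating variables and integrating:
ln|y| = 3e^x + C

General solution: y = Ce^(3e^x)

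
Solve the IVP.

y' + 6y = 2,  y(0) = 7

General solution: y = 1/3 + Ce^(-6x)
Applying y(0) = 7: C = 7 - 1/3 = 20/3
Particular solution: y = 1/3 + (20/3)e^(-6x)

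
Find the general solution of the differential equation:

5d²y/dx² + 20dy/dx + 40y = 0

Characteristic equation: 5r² + 20r + 40 = 0
Divide by 5: r² + 4r + 8 = 0
Roots: r = -2 ± 2i (complex conjugates)
General solution: y = e^(-2x)(C₁cos(2x) + C₂sin(2x))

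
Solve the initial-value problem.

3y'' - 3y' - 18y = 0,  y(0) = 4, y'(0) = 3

General solution: y = C₁e^(3x) + C₂e^(-2x)
Applying ICs: C₁ = 11/5, C₂ = 9/5
Particular solution: y = (11/5)e^(3x) + (9/5)e^(-2x)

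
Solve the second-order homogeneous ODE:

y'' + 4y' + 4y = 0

Characteristic equation: r² + 4r + 4 = 0
Factored: (r + 2)² = 0
Repeated root: r = -2
General solution: y = (C₁ + C₂x)e^(-2x)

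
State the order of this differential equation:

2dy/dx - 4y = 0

The order is 1 (highest derivative is of order 1).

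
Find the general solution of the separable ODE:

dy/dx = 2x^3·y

Separating variables and integrating:
ln|y| = x^4/2 + C

General solution: y = Ce^(x^4/2)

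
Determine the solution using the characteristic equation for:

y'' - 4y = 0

Characteristic equation: r² - 4 = 0
Roots: r = 2, -2 (distinct real)
General solution: y = C₁e^(2x) + C₂e^(-2x)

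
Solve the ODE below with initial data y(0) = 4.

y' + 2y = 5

General solution: y = 5/2 + Ce^(-2x)
Applying y(0) = 4: C = 4 - 5/2 = 3/2
Particular solution: y = 5/2 + (3/2)e^(-2x)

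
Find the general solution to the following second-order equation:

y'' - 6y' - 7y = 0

Characteristic equation: r² - 6r - 7 = 0
Roots: r = 7, -1 (distinct real)
General solution: y = C₁e^(7x) + C₂e^(-x)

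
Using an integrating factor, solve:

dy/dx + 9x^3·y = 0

Using integrating factor method:

General solution: y = Ce^(-9x^4/4)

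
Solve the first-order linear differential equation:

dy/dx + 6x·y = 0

Using integrating factor method:

General solution: y = Ce^(-3x^2)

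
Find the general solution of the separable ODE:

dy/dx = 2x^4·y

Separating variables and integrating:
ln|y| = 2x^5/5 + C

General solution: y = Ce^(2x^5/5)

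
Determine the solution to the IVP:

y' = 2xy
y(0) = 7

General solution: y = Ce^(x²)
Applying IC y(0) = 7:
Particular solution: y = 7e^(x²)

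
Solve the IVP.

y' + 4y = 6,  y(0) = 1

General solution: y = 3/2 + Ce^(-4x)
Applying y(0) = 1: C = 1 - 3/2 = -1/2
Particular solution: y = 3/2 - (1/2)e^(-4x)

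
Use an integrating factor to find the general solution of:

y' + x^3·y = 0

Using integrating factor method:

General solution: y = Ce^(-x^4/4)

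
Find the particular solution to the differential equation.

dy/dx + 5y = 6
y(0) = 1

General solution: y = 6/5 + Ce^(-5x)
Applying y(0) = 1: C = 1 - 6/5 = -1/5
Particular solution: y = 6/5 - (1/5)e^(-5x)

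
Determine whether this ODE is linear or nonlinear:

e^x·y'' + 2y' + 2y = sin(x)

Linear (y and its derivatives appear to the first power only, no products of y terms)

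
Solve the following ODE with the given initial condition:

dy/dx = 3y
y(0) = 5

General solution: y = Ce^(3x)
Applying IC y(0) = 5:
Particular solution: y = 5e^(3x)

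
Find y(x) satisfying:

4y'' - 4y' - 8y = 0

Characteristic equation: 4r² - 4r - 8 = 0
Divide by 4: r² - r - 2 = 0
Roots: r = 2, -1 (distinct real)
General solution: y = C₁e^(2x) + C₂e^(-x)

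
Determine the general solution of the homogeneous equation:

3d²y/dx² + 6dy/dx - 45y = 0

Characteristic equation: 3r² + 6r - 45 = 0
Divide by 3: r² + 2r - 15 = 0
Roots: r = 3, -5 (distinct real)
General solution: y = C₁e^(3x) + C₂e^(-5x)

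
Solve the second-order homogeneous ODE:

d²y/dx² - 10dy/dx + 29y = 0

Characteristic equation: r² - 10r + 29 = 0
Roots: r = 5 ± 2i (complex conjugates)
General solution: y = e^(5x)(C₁cos(2x) + C₂sin(2x))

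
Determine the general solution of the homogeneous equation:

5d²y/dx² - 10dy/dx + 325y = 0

Characteristic equation: 5r² - 10r + 325 = 0
Divide by 5: r² - 2r + 65 = 0
Roots: r = 1 ± 8i (complex conjugates)
General solution: y = e^x(C₁cos(8x) + C₂sin(8x))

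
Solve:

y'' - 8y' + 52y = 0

Characteristic equation: r² - 8r + 52 = 0
Roots: r = 4 ± 6i (complex conjugates)
General solution: y = e^(4x)(C₁cos(6x) + C₂sin(6x))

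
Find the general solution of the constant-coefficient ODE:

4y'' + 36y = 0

Characteristic equation: 4r² + 36 = 0
Divide by 4: r² + 9 = 0
Roots: r = ±3i (complex conjugates)
General solution: y = C₁cos(3x) + C₂sin(3x)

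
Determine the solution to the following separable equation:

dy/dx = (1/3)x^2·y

Separating variables and integrating:
ln|y| = x^3/9 + C

General solution: y = Ce^(x^3/9)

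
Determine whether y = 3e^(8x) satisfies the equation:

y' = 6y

Verification:
y = 3e^(8x)
y' = 24e^(8x)
But 6y = 18e^(8x)
y' ≠ 6y — the derivative does not match

No, it is not a solution.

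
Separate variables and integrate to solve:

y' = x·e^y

Separating variables and integrating:
-e^(-y) = x²/2 + C

General solution: y = -ln(C - x²/2)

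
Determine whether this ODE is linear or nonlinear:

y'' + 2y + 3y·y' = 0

Nonlinear (product y·y')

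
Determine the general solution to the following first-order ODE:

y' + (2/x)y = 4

Using integrating factor method:

General solution: y = (4/3)x + Cx^(-2)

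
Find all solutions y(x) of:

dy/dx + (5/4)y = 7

Using integrating factor method:

General solution: y = 28/5 + Ce^(-5x/4)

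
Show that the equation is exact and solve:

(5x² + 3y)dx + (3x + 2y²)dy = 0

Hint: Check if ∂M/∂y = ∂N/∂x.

Verify exactness: ∂M/∂y = ∂N/∂x ✓
Find F(x,y) such that ∂F/∂x = M, ∂F/∂y = N
Solution: 5x³/3 + 3xy + 2y³/3 = C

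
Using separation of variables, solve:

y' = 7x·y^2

Separating variables and integrating:
-1/y = 7x^2/2 + C

General solution: y^-1 = (-7/2)x^2 + C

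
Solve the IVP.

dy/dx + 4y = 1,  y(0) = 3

General solution: y = 1/4 + Ce^(-4x)
Applying y(0) = 3: C = 3 - 1/4 = 11/4
Particular solution: y = 1/4 + (11/4)e^(-4x)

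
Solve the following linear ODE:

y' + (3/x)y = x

Using integrating factor method:

General solution: y = (1/5)x^2 + Cx^(-3)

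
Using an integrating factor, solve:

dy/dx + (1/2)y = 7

Using integrating factor method:

General solution: y = 14 + Ce^(-x/2)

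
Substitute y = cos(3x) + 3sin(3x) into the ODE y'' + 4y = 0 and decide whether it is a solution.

Verification:
y'' = -9cos(3x) - 27sin(3x)
y'' + 4y ≠ 0 (frequency mismatch: got 9 instead of 4)

No, it is not a solution.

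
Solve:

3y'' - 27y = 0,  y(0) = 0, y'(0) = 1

General solution: y = C₁e^(3x) + C₂e^(-3x)
Applying ICs: C₁ = 1/6, C₂ = -1/6
Particular solution: y = (1/6)e^(3x) - (1/6)e^(-3x)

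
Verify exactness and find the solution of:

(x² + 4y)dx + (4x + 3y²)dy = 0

Verify exactness: ∂M/∂y = ∂N/∂x ✓
Find F(x,y) such that ∂F/∂x = M, ∂F/∂y = N
Solution: x³/3 + 4xy + y³ = C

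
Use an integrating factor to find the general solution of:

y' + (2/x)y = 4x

Using integrating factor method:

General solution: y = x^2 + Cx^(-2)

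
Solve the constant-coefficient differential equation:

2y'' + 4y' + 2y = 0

Characteristic equation: 2r² + 4r + 2 = 0
Divide by 2: r² + 2r + 1 = 0
Factored: (r + 1)² = 0
Repeated root: r = -1
General solution: y = (C₁ + C₂x)e^(-x)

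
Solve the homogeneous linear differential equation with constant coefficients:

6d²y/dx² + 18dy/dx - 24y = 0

Characteristic equation: 6r² + 18r - 24 = 0
Divide by 6: r² + 3r - 4 = 0
Roots: r = 1, -4 (distinct real)
General solution: y = C₁e^x + C₂e^(-4x)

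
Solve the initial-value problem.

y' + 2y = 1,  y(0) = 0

General solution: y = 1/2 + Ce^(-2x)
Applying y(0) = 0: C = 0 - 1/2 = -1/2
Particular solution: y = 1/2 - (1/2)e^(-2x)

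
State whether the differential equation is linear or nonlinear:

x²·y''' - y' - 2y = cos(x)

Linear (y and its derivatives appear to the first power only, no products of y terms)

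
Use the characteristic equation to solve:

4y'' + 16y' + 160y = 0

Characteristic equation: 4r² + 16r + 160 = 0
Divide by 4: r² + 4r + 40 = 0
Roots: r = -2 ± 6i (complex conjugates)
General solution: y = e^(-2x)(C₁cos(6x) + C₂sin(6x))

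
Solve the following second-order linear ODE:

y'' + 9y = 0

Characteristic equation: r² + 9 = 0
Roots: r = ±3i (complex conjugates)
General solution: y = C₁cos(3x) + C₂sin(3x)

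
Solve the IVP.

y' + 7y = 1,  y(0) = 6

General solution: y = 1/7 + Ce^(-7x)
Applying y(0) = 6: C = 6 - 1/7 = 41/7
Particular solution: y = 1/7 + (41/7)e^(-7x)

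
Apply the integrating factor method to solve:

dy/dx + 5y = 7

Using integrating factor method:

General solution: y = 7/5 + Ce^(-5x)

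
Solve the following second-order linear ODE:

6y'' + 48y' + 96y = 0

Characteristic equation: 6r² + 48r + 96 = 0
Divide by 6: r² + 8r + 16 = 0
Factored: (r + 4)² = 0
Repeated root: r = -4
General solution: y = (C₁ + C₂x)e^(-4x)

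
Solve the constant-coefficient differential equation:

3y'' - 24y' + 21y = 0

Characteristic equation: 3r² - 24r + 21 = 0
Divide by 3: r² - 8r + 7 = 0
Roots: r = 7, 1 (distinct real)
General solution: y = C₁e^(7x) + C₂e^x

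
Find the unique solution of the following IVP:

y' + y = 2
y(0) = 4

General solution: y = 2 + Ce^(-x)
Applying y(0) = 4: C = 4 - 2 = 2
Particular solution: y = 2 + 2e^(-x)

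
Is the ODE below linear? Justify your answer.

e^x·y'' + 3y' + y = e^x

Yes. Linear (y and its derivatives appear to the first power only, no products of y terms)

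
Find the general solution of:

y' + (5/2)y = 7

Using integrating factor method:

General solution: y = 14/5 + Ce^(-5x/2)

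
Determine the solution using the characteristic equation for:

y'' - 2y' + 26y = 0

Characteristic equation: r² - 2r + 26 = 0
Roots: r = 1 ± 5i (complex conjugates)
General solution: y = e^x(C₁cos(5x) + C₂sin(5x))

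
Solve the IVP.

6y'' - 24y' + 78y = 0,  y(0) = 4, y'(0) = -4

General solution: y = e^(2x)(C₁cos(3x) + C₂sin(3x))
Complex roots r = 2 ± 3i
Applying ICs: C₁ = 4, C₂ = -4
Particular solution: y = e^(2x)(4cos(3x) - 4sin(3x))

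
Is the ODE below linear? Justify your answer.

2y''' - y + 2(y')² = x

No. Nonlinear ((y')² term)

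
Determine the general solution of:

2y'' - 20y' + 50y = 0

Characteristic equation: 2r² - 20r + 50 = 0
Divide by 2: r² - 10r + 25 = 0
Factored: (r - 5)² = 0
Repeated root: r = 5
General solution: y = (C₁ + C₂x)e^(5x)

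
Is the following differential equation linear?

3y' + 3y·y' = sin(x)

No. Nonlinear (product y·y')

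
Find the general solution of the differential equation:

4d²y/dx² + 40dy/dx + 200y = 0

Characteristic equation: 4r² + 40r + 200 = 0
Divide by 4: r² + 10r + 50 = 0
Roots: r = -5 ± 5i (complex conjugates)
General solution: y = e^(-5x)(C₁cos(5x) + C₂sin(5x))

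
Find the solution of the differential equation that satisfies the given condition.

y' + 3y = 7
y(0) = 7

General solution: y = 7/3 + Ce^(-3x)
Applying y(0) = 7: C = 7 - 7/3 = 14/3
Particular solution: y = 7/3 + (14/3)e^(-3x)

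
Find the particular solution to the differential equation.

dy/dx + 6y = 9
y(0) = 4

General solution: y = 3/2 + Ce^(-6x)
Applying y(0) = 4: C = 4 - 3/2 = 5/2
Particular solution: y = 3/2 + (5/2)e^(-6x)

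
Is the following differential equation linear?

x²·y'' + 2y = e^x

Yes. Linear (y and its derivatives appear to the first power only, no products of y terms)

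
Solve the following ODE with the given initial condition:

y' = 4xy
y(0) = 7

General solution: y = Ce^(2x²)
Applying IC y(0) = 7:
Particular solution: y = 7e^(2x²)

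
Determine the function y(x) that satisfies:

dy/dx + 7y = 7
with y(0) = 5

General solution: y = 1 + Ce^(-7x)
Applying y(0) = 5: C = 5 - 1 = 4
Particular solution: y = 1 + 4e^(-7x)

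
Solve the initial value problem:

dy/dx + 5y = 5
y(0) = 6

General solution: y = 1 + Ce^(-5x)
Applying y(0) = 6: C = 6 - 1 = 5
Particular solution: y = 1 + 5e^(-5x)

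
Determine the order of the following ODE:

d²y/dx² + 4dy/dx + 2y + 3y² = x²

The order is 2 (highest derivative is of order 2).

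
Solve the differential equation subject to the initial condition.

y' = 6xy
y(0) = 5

General solution: y = Ce^(3x²)
Applying IC y(0) = 5:
Particular solution: y = 5e^(3x²)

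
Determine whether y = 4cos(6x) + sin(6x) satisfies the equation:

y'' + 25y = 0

Verification:
y'' = -144cos(6x) - 36sin(6x)
y'' + 25y ≠ 0 (frequency mismatch: got 36 instead of 25)

No, it is not a solution.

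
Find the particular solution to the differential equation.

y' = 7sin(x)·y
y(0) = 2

General solution: y = Ce^(-7cos(x))
Applying IC y(0) = 2:
Particular solution: y = 2e^(7(1-cos(x)))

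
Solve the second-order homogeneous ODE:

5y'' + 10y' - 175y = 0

Characteristic equation: 5r² + 10r - 175 = 0
Divide by 5: r² + 2r - 35 = 0
Roots: r = 5, -7 (distinct real)
General solution: y = C₁e^(5x) + C₂e^(-7x)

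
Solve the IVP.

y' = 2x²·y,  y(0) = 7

General solution: y = Ce^(2x³/3)
Applying IC y(0) = 7:
Particular solution: y = 7e^(2x³/3)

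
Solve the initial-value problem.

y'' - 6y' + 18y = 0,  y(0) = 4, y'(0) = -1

General solution: y = e^(3x)(C₁cos(3x) + C₂sin(3x))
Complex roots r = 3 ± 3i
Applying ICs: C₁ = 4, C₂ = -13/3
Particular solution: y = e^(3x)(4cos(3x) - (13/3)sin(3x))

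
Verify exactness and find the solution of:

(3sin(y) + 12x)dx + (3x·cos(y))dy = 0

Verify exactness: ∂M/∂y = ∂N/∂x ✓
Find F(x,y) such that ∂F/∂x = M, ∂F/∂y = N
Solution: 3x·sin(y) + 6x² = C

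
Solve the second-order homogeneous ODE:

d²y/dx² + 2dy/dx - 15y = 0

Characteristic equation: r² + 2r - 15 = 0
Roots: r = 3, -5 (distinct real)
General solution: y = C₁e^(3x) + C₂e^(-5x)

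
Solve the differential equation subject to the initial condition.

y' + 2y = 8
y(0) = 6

General solution: y = 4 + Ce^(-2x)
Applying y(0) = 6: C = 6 - 4 = 2
Particular solution: y = 4 + 2e^(-2x)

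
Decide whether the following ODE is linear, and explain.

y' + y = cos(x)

Linear (y and its derivatives appear to the first power only, no products of y terms)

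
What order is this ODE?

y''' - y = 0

The order is 3 (highest derivative is of order 3).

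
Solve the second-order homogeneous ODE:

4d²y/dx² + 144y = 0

Characteristic equation: 4r² + 144 = 0
Divide by 4: r² + 36 = 0
Roots: r = ±6i (complex conjugates)
General solution: y = C₁cos(6x) + C₂sin(6x)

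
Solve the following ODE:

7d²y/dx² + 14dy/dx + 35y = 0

Characteristic equation: 7r² + 14r + 35 = 0
Divide by 7: r² + 2r + 5 = 0
Roots: r = -1 ± 2i (complex conjugates)
General solution: y = e^(-x)(C₁cos(2x) + C₂sin(2x))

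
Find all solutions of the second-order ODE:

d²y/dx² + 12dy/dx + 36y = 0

Characteristic equation: r² + 12r + 36 = 0
Factored: (r + 6)² = 0
Repeated root: r = -6
General solution: y = (C₁ + C₂x)e^(-6x)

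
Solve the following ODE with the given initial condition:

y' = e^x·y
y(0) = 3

General solution: y = Ce^(e^x)
Applying IC y(0) = 3:
Particular solution: y = 3e^(e^x - 1)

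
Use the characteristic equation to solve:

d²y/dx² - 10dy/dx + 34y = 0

Characteristic equation: r² - 10r + 34 = 0
Roots: r = 5 ± 3i (complex conjugates)
General solution: y = e^(5x)(C₁cos(3x) + C₂sin(3x))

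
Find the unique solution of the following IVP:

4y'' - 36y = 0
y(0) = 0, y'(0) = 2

General solution: y = C₁e^(3x) + C₂e^(-3x)
Applying ICs: C₁ = 1/3, C₂ = -1/3
Particular solution: y = (1/3)e^(3x) - (1/3)e^(-3x)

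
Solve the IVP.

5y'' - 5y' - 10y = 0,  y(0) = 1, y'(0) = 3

General solution: y = C₁e^(2x) + C₂e^(-x)
Applying ICs: C₁ = 4/3, C₂ = -1/3
Particular solution: y = (4/3)e^(2x) - (1/3)e^(-x)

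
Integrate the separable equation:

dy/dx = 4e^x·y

Separating variables and integrating:
ln|y| = 4e^x + C

General solution: y = Ce^(4e^x)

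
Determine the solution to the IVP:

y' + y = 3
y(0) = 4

General solution: y = 3 + Ce^(-x)
Applying y(0) = 4: C = 4 - 3 = 1
Particular solution: y = 3 + e^(-x)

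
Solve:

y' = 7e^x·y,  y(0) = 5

General solution: y = Ce^(7e^x)
Applying IC y(0) = 5:
Particular solution: y = 5e^(7(e^x - 1))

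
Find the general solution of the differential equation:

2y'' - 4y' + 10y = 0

Characteristic equation: 2r² - 4r + 10 = 0
Divide by 2: r² - 2r + 5 = 0
Roots: r = 1 ± 2i (complex conjugates)
General solution: y = e^x(C₁cos(2x) + C₂sin(2x))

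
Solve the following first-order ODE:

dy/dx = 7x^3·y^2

Separating variables and integrating:
-1/y = 7x^4/4 + C

General solution: y^-1 = (-7/4)x^4 + C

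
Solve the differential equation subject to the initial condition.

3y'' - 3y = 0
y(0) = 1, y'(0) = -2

General solution: y = C₁e^x + C₂e^(-x)
Applying ICs: C₁ = -1/2, C₂ = 3/2
Particular solution: y = -(1/2)e^x + (3/2)e^(-x)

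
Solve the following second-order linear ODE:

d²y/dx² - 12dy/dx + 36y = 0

Characteristic equation: r² - 12r + 36 = 0
Factored: (r - 6)² = 0
Repeated root: r = 6
General solution: y = (C₁ + C₂x)e^(6x)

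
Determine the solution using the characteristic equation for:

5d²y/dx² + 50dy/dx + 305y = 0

Characteristic equation: 5r² + 50r + 305 = 0
Divide by 5: r² + 10r + 61 = 0
Roots: r = -5 ± 6i (complex conjugates)
General solution: y = e^(-5x)(C₁cos(6x) + C₂sin(6x))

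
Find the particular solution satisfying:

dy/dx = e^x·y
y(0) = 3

General solution: y = Ce^(e^x)
Applying IC y(0) = 3:
Particular solution: y = 3e^(e^x - 1)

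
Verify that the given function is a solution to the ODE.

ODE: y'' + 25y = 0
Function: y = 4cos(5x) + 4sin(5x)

Verification:
y'' = -100cos(5x) - 100sin(5x)
y'' + 25y = 0 ✓

Yes, it is a solution.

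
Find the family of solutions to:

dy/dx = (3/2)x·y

Separating variables and integrating:
ln|y| = 3x^2/4 + C

General solution: y = Ce^(3x^2/4)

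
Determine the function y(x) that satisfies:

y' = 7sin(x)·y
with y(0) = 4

General solution: y = Ce^(-7cos(x))
Applying IC y(0) = 4:
Particular solution: y = 4e^(7(1-cos(x)))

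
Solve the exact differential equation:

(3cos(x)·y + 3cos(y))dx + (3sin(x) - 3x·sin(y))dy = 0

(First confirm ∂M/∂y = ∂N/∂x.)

Verify exactness: ∂M/∂y = ∂N/∂x ✓
Find F(x,y) such that ∂F/∂x = M, ∂F/∂y = N
Solution: 3sin(x)·y + 3x·cos(y) = C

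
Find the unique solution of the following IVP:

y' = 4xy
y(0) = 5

General solution: y = Ce^(2x²)
Applying IC y(0) = 5:
Particular solution: y = 5e^(2x²)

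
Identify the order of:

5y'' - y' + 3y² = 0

The order is 2 (highest derivative is of order 2).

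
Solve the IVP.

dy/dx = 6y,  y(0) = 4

General solution: y = Ce^(6x)
Applying IC y(0) = 4:
Particular solution: y = 4e^(6x)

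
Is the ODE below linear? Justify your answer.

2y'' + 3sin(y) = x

No. Nonlinear (sin(y) is nonlinear in y)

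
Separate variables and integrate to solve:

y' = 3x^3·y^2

Separating variables and integrating:
-1/y = 3x^4/4 + C

General solution: y^-1 = (-3/4)x^4 + C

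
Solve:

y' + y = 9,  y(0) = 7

General solution: y = 9 + Ce^(-x)
Applying y(0) = 7: C = 7 - 9 = -2
Particular solution: y = 9 - 2e^(-x)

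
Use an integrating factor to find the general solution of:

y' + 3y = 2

Using integrating factor method:

General solution: y = 2/3 + Ce^(-3x)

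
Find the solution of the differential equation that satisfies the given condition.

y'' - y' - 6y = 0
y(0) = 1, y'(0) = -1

General solution: y = C₁e^(3x) + C₂e^(-2x)
Applying ICs: C₁ = 1/5, C₂ = 4/5
Particular solution: y = (1/5)e^(3x) + (4/5)e^(-2x)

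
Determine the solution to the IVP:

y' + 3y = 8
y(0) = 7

General solution: y = 8/3 + Ce^(-3x)
Applying y(0) = 7: C = 7 - 8/3 = 13/3
Particular solution: y = 8/3 + (13/3)e^(-3x)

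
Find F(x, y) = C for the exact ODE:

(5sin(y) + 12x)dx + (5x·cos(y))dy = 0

Verify exactness: ∂M/∂y = ∂N/∂x ✓
Find F(x,y) such that ∂F/∂x = M, ∂F/∂y = N
Solution: 5x·sin(y) + 6x² = C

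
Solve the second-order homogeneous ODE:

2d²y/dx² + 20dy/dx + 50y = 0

Characteristic equation: 2r² + 20r + 50 = 0
Divide by 2: r² + 10r + 25 = 0
Factored: (r + 5)² = 0
Repeated root: r = -5
General solution: y = (C₁ + C₂x)e^(-5x)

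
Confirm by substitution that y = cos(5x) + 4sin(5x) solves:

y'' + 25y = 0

Verification:
y'' = -25cos(5x) - 100sin(5x)
y'' + 25y = 0 ✓

Yes, it is a solution.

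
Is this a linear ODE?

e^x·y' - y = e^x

Yes. Linear (y and its derivatives appear to the first power only, no products of y terms)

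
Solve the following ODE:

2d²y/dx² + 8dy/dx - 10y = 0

Characteristic equation: 2r² + 8r - 10 = 0
Divide by 2: r² + 4r - 5 = 0
Roots: r = 1, -5 (distinct real)
General solution: y = C₁e^x + C₂e^(-5x)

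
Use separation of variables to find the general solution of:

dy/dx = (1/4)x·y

Separating variables and integrating:
ln|y| = x^2/8 + C

General solution: y = Ce^(x^2/8)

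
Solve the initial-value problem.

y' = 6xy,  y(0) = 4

General solution: y = Ce^(3x²)
Applying IC y(0) = 4:
Particular solution: y = 4e^(3x²)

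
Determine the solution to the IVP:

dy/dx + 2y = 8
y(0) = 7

General solution: y = 4 + Ce^(-2x)
Applying y(0) = 7: C = 7 - 4 = 3
Particular solution: y = 4 + 3e^(-2x)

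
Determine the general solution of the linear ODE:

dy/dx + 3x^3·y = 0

Using integrating factor method:

General solution: y = Ce^(-3x^4/4)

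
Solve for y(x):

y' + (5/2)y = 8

Using integrating factor method:

General solution: y = 16/5 + Ce^(-5x/2)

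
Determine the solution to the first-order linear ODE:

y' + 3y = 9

Using integrating factor method:

General solution: y = 3 + Ce^(-3x)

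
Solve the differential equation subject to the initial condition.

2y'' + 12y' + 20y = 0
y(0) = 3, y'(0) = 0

General solution: y = e^(-3x)(C₁cos(x) + C₂sin(x))
Complex roots r = -3 ± i
Applying ICs: C₁ = 3, C₂ = 9
Particular solution: y = e^(-3x)(3cos(x) + 9sin(x))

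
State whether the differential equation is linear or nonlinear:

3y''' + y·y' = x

Nonlinear (product y·y')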